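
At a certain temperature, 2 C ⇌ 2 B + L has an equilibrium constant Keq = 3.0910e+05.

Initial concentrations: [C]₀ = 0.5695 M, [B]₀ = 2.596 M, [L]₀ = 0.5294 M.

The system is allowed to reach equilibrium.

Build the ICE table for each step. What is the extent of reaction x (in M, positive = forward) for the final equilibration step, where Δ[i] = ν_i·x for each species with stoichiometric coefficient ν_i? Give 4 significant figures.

x = 0.2822 M

Q₀ = 11 vs Keq = 3.0910e+05 ⇒ Q<K, forward
Step 1:
                   C          B          L
  Initial     0.5695      2.596     0.5294
  Change     -0.5644     0.5644     0.2822
  Equil     0.005121       3.16     0.8116
  solve Keq expr → x = 0.2822; check Q = 3.0910e+05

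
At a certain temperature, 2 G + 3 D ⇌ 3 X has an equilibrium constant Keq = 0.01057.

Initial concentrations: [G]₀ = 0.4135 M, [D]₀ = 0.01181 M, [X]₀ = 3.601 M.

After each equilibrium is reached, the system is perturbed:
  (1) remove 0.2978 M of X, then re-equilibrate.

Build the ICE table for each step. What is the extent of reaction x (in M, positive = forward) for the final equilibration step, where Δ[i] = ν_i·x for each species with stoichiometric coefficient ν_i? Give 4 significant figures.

x = 0.06388 M

Q₀ = 1.6579e+08 vs Keq = 0.01057 ⇒ Q>K, reverse
Step 1:
                  G         D         X
  Initial    0.4135   0.01181     3.601
  Change      1.753      2.63     -2.63
  Equil       2.167     2.642    0.9709
  solve Keq expr → x = -0.8767; check Q = 0.01057
Then remove 0.2978 M of X.
Step 2:
                  G         D         X
  Initial     2.167     2.642    0.6731
  Change    -0.1278   -0.1916    0.1916
  Equil       2.039      2.45    0.8647
  solve Keq expr → x = 0.06388; check Q = 0.01057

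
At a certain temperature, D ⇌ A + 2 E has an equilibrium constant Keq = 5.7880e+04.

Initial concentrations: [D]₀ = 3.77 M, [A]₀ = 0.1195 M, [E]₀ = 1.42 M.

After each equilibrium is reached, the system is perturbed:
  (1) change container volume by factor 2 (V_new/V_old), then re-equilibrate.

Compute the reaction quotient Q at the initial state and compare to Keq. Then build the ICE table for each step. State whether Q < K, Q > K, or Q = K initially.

Q₀ = 0.06392 vs Keq = 5.7880e+04 ⇒ Q<K, forward
Step 1:
                    D           A           E
  I              3.77      0.1195        1.42
  C            -3.765       3.765       7.529
  E          0.005375       3.884       8.949
  solve Keq expr → x = 3.765; check Q = 5.7880e+04
Then change container volume by factor 2 (V_new/V_old).
Step 2:
                    D           A           E
  I          0.002687       1.942       4.475
  C         -0.002014    0.002014    0.004027
  E        6.7372e-04       1.944       4.479
  solve Keq expr → x = 0.002014; check Q = 5.7880e+04

Q₀ = 0.06392; Q < K (proceeds forward)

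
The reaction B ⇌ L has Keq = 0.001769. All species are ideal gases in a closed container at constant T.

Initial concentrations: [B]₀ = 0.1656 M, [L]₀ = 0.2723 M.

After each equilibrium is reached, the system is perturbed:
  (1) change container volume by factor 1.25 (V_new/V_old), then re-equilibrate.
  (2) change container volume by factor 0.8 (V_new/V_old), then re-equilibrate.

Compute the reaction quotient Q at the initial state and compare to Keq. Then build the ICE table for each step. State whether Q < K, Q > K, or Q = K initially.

Q₀ = 1.644 vs Keq = 0.001769 ⇒ Q>K, reverse
Step 1:
                   B          L
  I           0.1656     0.2723
  C           0.2715    -0.2715
  E           0.4371 7.7328e-04
  solve Keq expr → x = -0.2715; check Q = 0.001769
Then change container volume by factor 1.25 (V_new/V_old).
Step 2:
                   B          L
  I           0.3497 6.1862e-04
  C                0          0
  E           0.3497 6.1862e-04
  solve Keq expr → x = 0; check Q = 0.001769
Then change container volume by factor 0.8 (V_new/V_old).
Step 3:
                   B          L
  I           0.4371 7.7328e-04
  C                0          0
  E           0.4371 7.7328e-04
  solve Keq expr → x = 0; check Q = 0.001769

Q₀ = 1.644; Q > K (proceeds reverse)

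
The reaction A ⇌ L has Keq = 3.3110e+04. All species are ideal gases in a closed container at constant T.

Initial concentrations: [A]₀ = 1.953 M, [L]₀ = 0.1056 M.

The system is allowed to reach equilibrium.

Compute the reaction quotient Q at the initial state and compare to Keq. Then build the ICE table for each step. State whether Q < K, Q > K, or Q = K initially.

Q₀ = 0.05407; Q < K (proceeds forward)

Q₀ = 0.05407 vs Keq = 3.3110e+04 ⇒ Q<K, forward
Step 1:
                  A         L
  I           1.953    0.1056
  C          -1.953     1.953
  E       6.2173e-05     2.059
  solve Keq expr → x = 1.953; check Q = 3.3110e+04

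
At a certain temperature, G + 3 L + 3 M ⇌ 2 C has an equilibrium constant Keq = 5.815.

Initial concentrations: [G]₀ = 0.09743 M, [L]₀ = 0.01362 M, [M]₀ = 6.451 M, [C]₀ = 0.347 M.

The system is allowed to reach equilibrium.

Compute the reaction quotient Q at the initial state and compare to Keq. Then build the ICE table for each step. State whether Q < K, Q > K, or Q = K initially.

Q₀ = 1822 vs Keq = 5.815 ⇒ Q>K, reverse
Step 1:
                  G         L         M         C
  I         0.09743   0.01362     6.451     0.347
  C          0.0216   0.06479   0.06479  -0.04319
  E           0.119   0.07841     6.516    0.3038
  solve Keq expr → x = -0.0216; check Q = 5.815

Q₀ = 1822; Q > K (proceeds reverse)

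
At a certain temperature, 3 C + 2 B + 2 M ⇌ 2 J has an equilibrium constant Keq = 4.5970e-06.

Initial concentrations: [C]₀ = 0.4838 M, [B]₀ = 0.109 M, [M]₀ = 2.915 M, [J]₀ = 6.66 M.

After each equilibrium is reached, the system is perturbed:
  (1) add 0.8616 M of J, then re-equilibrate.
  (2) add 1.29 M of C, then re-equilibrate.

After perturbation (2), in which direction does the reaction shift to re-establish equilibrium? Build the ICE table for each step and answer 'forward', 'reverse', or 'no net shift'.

Q₀ = 3880 vs Keq = 4.5970e-06 ⇒ Q>K, reverse
Step 1:
                   C          B          M          J
  I           0.4838      0.109      2.915       6.66
  C            7.293      4.862      4.862     -4.862
  E            7.777      4.971      7.777      1.798
  solve Keq expr → x = -2.431; check Q = 4.5970e-06
Then add 0.8616 M of J.
Step 2:
                   C          B          M          J
  I            7.777      4.971      7.777      2.659
  C           0.5846     0.3897     0.3897    -0.3897
  E            8.362      5.361      8.167       2.27
  solve Keq expr → x = -0.1949; check Q = 4.5970e-06
Then add 1.29 M of C.
Step 3:
                   C          B          M          J
  I            9.652      5.361      8.167       2.27
  C           -0.332    -0.2213    -0.2213     0.2213
  E             9.32       5.14      7.946      2.491
  solve Keq expr → x = 0.1107; check Q = 4.5970e-06

Direction: forward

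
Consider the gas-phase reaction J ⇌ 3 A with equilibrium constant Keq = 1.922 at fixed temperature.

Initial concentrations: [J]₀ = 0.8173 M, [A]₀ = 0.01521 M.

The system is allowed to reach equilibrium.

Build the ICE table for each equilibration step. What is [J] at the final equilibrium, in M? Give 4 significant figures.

[J]_eq = 0.4946 M

Q₀ = 4.3053e-06 vs Keq = 1.922 ⇒ Q<K, forward
Step 1:
                    J           A
  init         0.8173     0.01521
  Δ           -0.3227      0.9681
  eq           0.4946      0.9833
  solve Keq expr → x = 0.3227; check Q = 1.922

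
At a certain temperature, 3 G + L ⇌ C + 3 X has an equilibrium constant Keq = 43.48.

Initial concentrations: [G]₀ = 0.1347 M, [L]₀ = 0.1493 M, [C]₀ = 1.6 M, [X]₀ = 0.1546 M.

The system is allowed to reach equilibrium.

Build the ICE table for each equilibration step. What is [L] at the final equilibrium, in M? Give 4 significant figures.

Q₀ = 16.2 vs Keq = 43.48 ⇒ Q<K, forward
Step 1:
                    G           L           C           X
  init         0.1347      0.1493         1.6      0.1546
  Δ          -0.02196    -0.00732     0.00732     0.02196
  eq           0.1127       0.142       1.607      0.1766
  solve Keq expr → x = 0.00732; check Q = 43.48

[L]_eq = 0.142 M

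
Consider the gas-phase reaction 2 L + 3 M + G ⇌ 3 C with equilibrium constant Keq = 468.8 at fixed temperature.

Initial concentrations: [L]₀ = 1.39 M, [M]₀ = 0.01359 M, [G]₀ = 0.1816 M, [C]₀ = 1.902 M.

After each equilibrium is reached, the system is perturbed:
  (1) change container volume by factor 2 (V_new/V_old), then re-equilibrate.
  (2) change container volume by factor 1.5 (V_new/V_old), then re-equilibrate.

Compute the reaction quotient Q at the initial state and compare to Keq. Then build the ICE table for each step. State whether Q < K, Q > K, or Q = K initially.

Q₀ = 7.8132e+06 vs Keq = 468.8 ⇒ Q>K, reverse
Step 1:
                    L           M           G           C
  init           1.39     0.01359      0.1816       1.902
  Δ            0.1581      0.2371     0.07904     -0.2371
  eq            1.548      0.2507      0.2606       1.665
  solve Keq expr → x = -0.07904; check Q = 468.8
Then change container volume by factor 2 (V_new/V_old).
Step 2:
                    L           M           G           C
  init          0.774      0.1254      0.1303      0.8324
  Δ           0.05262     0.07893     0.02631    -0.07893
  eq           0.8267      0.2043      0.1566      0.7535
  solve Keq expr → x = -0.02631; check Q = 468.8
Then change container volume by factor 1.5 (V_new/V_old).
Step 3:
                    L           M           G           C
  init         0.5511      0.1362      0.1044      0.5023
  Δ           0.02621     0.03931      0.0131    -0.03931
  eq           0.5773      0.1755      0.1175       0.463
  solve Keq expr → x = -0.0131; check Q = 468.8

Q₀ = 7.8132e+06; Q > K (proceeds reverse)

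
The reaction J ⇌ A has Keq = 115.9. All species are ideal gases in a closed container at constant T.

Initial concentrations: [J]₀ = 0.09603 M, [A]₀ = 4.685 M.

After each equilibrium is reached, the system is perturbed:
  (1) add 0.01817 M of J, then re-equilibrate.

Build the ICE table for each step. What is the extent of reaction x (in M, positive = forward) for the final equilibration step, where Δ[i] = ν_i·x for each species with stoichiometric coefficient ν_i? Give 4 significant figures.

Q₀ = 48.79 vs Keq = 115.9 ⇒ Q<K, forward
Step 1:
                   J          A
  I          0.09603      4.685
  C         -0.05513    0.05513
  E           0.0409       4.74
  solve Keq expr → x = 0.05513; check Q = 115.9
Then add 0.01817 M of J.
Step 2:
                   J          A
  I          0.05907       4.74
  C         -0.01801    0.01801
  E          0.04105      4.758
  solve Keq expr → x = 0.01801; check Q = 115.9

x = 0.01801 M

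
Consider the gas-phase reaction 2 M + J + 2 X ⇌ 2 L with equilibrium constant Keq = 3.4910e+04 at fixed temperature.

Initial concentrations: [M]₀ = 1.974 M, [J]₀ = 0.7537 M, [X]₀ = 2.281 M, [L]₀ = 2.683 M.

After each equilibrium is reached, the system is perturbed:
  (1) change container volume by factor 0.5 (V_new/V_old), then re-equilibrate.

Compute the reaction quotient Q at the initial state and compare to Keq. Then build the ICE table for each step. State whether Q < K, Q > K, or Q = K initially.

Q₀ = 0.4711 vs Keq = 3.4910e+04 ⇒ Q<K, forward
Step 1:
                    M           J           X           L
  Initial       1.974      0.7537       2.281       2.683
  Change         -1.5       -0.75        -1.5         1.5
  Equil        0.4739     0.00366      0.7809       4.183
  solve Keq expr → x = 0.75; check Q = 3.4910e+04
Then change container volume by factor 0.5 (V_new/V_old).
Step 2:
                    M           J           X           L
  Initial      0.9478    0.007319       1.562       8.366
  Change     -0.01272   -0.006361    -0.01272     0.01272
  Equil        0.9351  9.5835e-04       1.549       8.379
  solve Keq expr → x = 0.006361; check Q = 3.4910e+04

Q₀ = 0.4711; Q < K (proceeds forward)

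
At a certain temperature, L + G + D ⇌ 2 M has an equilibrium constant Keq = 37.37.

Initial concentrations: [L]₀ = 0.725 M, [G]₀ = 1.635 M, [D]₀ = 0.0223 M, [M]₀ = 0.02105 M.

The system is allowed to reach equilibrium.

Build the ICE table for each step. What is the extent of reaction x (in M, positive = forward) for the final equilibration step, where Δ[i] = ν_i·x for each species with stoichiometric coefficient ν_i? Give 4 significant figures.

Q₀ = 0.01676 vs Keq = 37.37 ⇒ Q<K, forward
Step 1:
                  L         G         D         M
  Initial     0.725     1.635    0.0223   0.02105
  Change    -0.0222   -0.0222   -0.0222    0.0444
  Equil      0.7028     1.613 1.0112e-04   0.06545
  solve Keq expr → x = 0.0222; check Q = 37.37

x = 0.0222 M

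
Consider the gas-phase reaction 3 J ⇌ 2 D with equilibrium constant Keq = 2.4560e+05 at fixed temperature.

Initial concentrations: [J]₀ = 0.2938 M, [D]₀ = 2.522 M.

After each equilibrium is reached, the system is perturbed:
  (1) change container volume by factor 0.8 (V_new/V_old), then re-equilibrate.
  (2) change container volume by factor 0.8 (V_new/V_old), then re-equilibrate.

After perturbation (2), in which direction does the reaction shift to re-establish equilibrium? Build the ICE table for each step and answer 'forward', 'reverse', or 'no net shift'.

Direction: forward

Q₀ = 250.8 vs Keq = 2.4560e+05 ⇒ Q<K, forward
Step 1:
                    J           D
  I            0.2938       2.522
  C           -0.2629      0.1752
  E           0.03094       2.697
  solve Keq expr → x = 0.08762; check Q = 2.4560e+05
Then change container volume by factor 0.8 (V_new/V_old).
Step 2:
                    J           D
  I           0.03868       3.372
  C         -0.002759     0.00184
  E           0.03592       3.373
  solve Keq expr → x = 9.1979e-04; check Q = 2.4560e+05
Then change container volume by factor 0.8 (V_new/V_old).
Step 3:
                    J           D
  I            0.0449       4.217
  C         -0.003204    0.002136
  E           0.04169       4.219
  solve Keq expr → x = 0.001068; check Q = 2.4560e+05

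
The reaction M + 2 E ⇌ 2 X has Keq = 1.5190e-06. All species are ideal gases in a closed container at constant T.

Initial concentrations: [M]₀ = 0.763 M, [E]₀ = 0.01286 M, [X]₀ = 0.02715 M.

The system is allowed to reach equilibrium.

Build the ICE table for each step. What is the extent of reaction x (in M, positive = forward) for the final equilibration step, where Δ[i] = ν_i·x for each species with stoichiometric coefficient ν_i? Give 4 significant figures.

Q₀ = 5.842 vs Keq = 1.5190e-06 ⇒ Q>K, reverse
Step 1:
                  M         E         X
  I           0.763   0.01286   0.02715
  C         0.01355   0.02711  -0.02711
  E          0.7766   0.03997 4.3407e-05
  solve Keq expr → x = -0.01355; check Q = 1.5190e-06

x = -0.01355 M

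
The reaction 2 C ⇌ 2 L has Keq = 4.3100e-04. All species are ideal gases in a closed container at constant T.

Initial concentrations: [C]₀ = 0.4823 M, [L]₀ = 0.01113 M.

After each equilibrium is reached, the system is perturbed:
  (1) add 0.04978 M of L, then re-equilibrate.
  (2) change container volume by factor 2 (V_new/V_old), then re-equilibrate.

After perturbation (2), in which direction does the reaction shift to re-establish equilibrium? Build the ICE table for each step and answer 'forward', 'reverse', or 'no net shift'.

Direction: no net shift

Q₀ = 5.3254e-04 vs Keq = 4.3100e-04 ⇒ Q>K, reverse
Step 1:
                  C         L
  init       0.4823   0.01113
  Δ        0.001094 -0.001094
  eq         0.4834   0.01004
  solve Keq expr → x = -5.4724e-04; check Q = 4.3100e-04
Then add 0.04978 M of L.
Step 2:
                  C         L
  init       0.4834   0.05982
  Δ         0.04877  -0.04877
  eq         0.5322   0.01105
  solve Keq expr → x = -0.02438; check Q = 4.3100e-04
Then change container volume by factor 2 (V_new/V_old).
Step 3:
                  C         L
  init       0.2661  0.005524
  Δ               0         0
  eq         0.2661  0.005524
  solve Keq expr → x = 0; check Q = 4.3100e-04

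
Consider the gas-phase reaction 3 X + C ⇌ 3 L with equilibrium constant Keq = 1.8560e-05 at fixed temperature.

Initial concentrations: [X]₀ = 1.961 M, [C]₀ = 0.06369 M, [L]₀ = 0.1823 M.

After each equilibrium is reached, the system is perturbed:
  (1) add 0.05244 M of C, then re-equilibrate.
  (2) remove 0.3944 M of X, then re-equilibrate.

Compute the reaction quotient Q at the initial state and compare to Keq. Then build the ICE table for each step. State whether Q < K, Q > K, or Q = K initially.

Q₀ = 0.01261 vs Keq = 1.8560e-05 ⇒ Q>K, reverse
Step 1:
                    X           C           L
  init          1.961     0.06369      0.1823
  Δ             0.155     0.05168      -0.155
  eq            2.116      0.1154     0.02727
  solve Keq expr → x = -0.05168; check Q = 1.8560e-05
Then add 0.05244 M of C.
Step 2:
                    X           C           L
  init          2.116      0.1678     0.02727
  Δ         -0.003505   -0.001168    0.003505
  eq            2.113      0.1666     0.03078
  solve Keq expr → x = 0.001168; check Q = 1.8560e-05
Then remove 0.3944 M of X.
Step 3:
                    X           C           L
  init          1.718      0.1666     0.03078
  Δ          0.005572    0.001857   -0.005572
  eq            1.724      0.1685     0.02521
  solve Keq expr → x = -0.001857; check Q = 1.8560e-05

Q₀ = 0.01261; Q > K (proceeds reverse)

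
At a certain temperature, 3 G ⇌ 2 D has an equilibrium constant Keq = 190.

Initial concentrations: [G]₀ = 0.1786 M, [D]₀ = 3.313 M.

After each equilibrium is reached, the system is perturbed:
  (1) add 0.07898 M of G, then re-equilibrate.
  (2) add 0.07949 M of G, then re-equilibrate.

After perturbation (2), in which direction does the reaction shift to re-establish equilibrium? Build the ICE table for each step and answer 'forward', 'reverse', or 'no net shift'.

Direction: forward

Q₀ = 1927 vs Keq = 190 ⇒ Q>K, reverse
Step 1:
                    G           D
  I            0.1786       3.313
  C            0.1977     -0.1318
  E            0.3763       3.181
  solve Keq expr → x = -0.06588; check Q = 190
Then add 0.07898 M of G.
Step 2:
                    G           D
  I            0.4552       3.181
  C          -0.07505     0.05003
  E            0.3802       3.231
  solve Keq expr → x = 0.02502; check Q = 190
Then add 0.07949 M of G.
Step 3:
                    G           D
  I            0.4597       3.231
  C          -0.07555     0.05037
  E            0.3841       3.282
  solve Keq expr → x = 0.02518; check Q = 190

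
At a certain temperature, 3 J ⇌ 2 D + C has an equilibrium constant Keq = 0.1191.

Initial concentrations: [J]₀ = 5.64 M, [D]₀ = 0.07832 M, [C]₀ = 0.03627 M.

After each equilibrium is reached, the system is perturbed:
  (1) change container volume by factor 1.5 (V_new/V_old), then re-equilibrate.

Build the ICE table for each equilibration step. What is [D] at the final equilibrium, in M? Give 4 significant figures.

Q₀ = 1.2401e-06 vs Keq = 0.1191 ⇒ Q<K, forward
Step 1:
                   J          D          C
  I             5.64    0.07832    0.03627
  C           -2.658      1.772      0.886
  E            2.982       1.85     0.9223
  solve Keq expr → x = 0.886; check Q = 0.1191
Then change container volume by factor 1.5 (V_new/V_old).
Step 2:
                   J          D          C
  I            1.988      1.234     0.6149
  C                0          0          0
  E            1.988      1.234     0.6149
  solve Keq expr → x = 0; check Q = 0.1191

[D]_eq = 1.234 M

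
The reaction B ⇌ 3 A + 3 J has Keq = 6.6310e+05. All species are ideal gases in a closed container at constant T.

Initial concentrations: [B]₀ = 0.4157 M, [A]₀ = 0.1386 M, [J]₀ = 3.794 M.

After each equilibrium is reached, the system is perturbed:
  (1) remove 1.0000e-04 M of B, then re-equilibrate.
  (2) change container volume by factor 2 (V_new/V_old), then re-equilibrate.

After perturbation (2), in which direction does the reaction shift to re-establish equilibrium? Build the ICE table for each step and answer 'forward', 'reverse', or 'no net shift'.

Direction: forward

Q₀ = 0.3498 vs Keq = 6.6310e+05 ⇒ Q<K, forward
Step 1:
                  B         A         J
  init       0.4157    0.1386     3.794
  Δ         -0.4152     1.246     1.246
  eq      5.1187e-04     1.384      5.04
  solve Keq expr → x = 0.4152; check Q = 6.6310e+05
Then remove 1.0000e-04 M of B.
Step 2:
                  B         A         J
  init    4.1187e-04     1.384      5.04
  Δ       9.9578e-05 -2.9873e-04 -2.9873e-04
  eq      5.1145e-04     1.384     5.039
  solve Keq expr → x = -9.9578e-05; check Q = 6.6310e+05
Then change container volume by factor 2 (V_new/V_old).
Step 3:
                  B         A         J
  init    2.5573e-04    0.6919      2.52
  Δ       -2.4770e-04 7.4310e-04 7.4310e-04
  eq      8.0243e-06    0.6927      2.52
  solve Keq expr → x = 2.4770e-04; check Q = 6.6310e+05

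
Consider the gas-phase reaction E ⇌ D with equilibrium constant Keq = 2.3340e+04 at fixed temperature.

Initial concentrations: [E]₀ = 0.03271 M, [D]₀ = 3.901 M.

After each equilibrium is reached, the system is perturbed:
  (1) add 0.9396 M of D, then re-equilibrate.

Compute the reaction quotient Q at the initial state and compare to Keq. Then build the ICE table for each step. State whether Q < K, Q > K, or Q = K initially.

Q₀ = 119.3 vs Keq = 2.3340e+04 ⇒ Q<K, forward
Step 1:
                    E           D
  Initial     0.03271       3.901
  Change     -0.03254     0.03254
  Equil    1.6853e-04       3.934
  solve Keq expr → x = 0.03254; check Q = 2.3340e+04
Then add 0.9396 M of D.
Step 2:
                    E           D
  Initial  1.6853e-04       4.873
  Change   4.0255e-05 -4.0255e-05
  Equil    2.0879e-04       4.873
  solve Keq expr → x = -4.0255e-05; check Q = 2.3340e+04

Q₀ = 119.3; Q < K (proceeds forward)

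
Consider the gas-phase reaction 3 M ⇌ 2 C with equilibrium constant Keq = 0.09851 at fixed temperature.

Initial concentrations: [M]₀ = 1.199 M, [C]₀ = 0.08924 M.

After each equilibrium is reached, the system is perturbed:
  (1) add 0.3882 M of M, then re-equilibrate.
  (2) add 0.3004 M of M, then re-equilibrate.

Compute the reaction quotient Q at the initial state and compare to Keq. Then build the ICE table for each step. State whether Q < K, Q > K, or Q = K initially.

Q₀ = 0.00462 vs Keq = 0.09851 ⇒ Q<K, forward
Step 1:
                  M         C
  init        1.199   0.08924
  Δ         -0.2805     0.187
  eq         0.9185    0.2763
  solve Keq expr → x = 0.09351; check Q = 0.09851
Then add 0.3882 M of M.
Step 2:
                  M         C
  init        1.307    0.2763
  Δ         -0.1621    0.1081
  eq          1.145    0.3843
  solve Keq expr → x = 0.05403; check Q = 0.09851
Then add 0.3004 M of M.
Step 3:
                  M         C
  init        1.445    0.3843
  Δ         -0.1319   0.08793
  eq          1.313    0.4723
  solve Keq expr → x = 0.04396; check Q = 0.09851

Q₀ = 0.00462; Q < K (proceeds forward)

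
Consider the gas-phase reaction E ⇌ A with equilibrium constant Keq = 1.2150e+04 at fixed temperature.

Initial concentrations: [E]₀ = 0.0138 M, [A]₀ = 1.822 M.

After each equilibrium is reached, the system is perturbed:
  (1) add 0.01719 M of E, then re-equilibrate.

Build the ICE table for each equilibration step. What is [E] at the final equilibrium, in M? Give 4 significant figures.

Q₀ = 132 vs Keq = 1.2150e+04 ⇒ Q<K, forward
Step 1:
                   E          A
  I           0.0138      1.822
  C         -0.01365    0.01365
  E       1.5108e-04      1.836
  solve Keq expr → x = 0.01365; check Q = 1.2150e+04
Then add 0.01719 M of E.
Step 2:
                   E          A
  I          0.01734      1.836
  C         -0.01719    0.01719
  E       1.5250e-04      1.853
  solve Keq expr → x = 0.01719; check Q = 1.2150e+04

[E]_eq = 1.5250e-04 M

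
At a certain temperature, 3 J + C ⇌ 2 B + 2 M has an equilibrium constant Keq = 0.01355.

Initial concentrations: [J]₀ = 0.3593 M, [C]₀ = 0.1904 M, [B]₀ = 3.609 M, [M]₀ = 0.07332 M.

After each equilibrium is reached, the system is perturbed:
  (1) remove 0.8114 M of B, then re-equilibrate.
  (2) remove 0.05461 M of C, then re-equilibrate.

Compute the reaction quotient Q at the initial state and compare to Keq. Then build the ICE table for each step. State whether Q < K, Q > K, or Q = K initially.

Q₀ = 7.928; Q > K (proceeds reverse)

Q₀ = 7.928 vs Keq = 0.01355 ⇒ Q>K, reverse
Step 1:
                   J          C          B          M
  init        0.3593     0.1904      3.609    0.07332
  Δ           0.1026    0.03421   -0.06843   -0.06843
  eq          0.4619     0.2246      3.541   0.004892
  solve Keq expr → x = -0.03421; check Q = 0.01355
Then remove 0.8114 M of B.
Step 2:
                   J          C          B          M
  init        0.4619     0.2246      2.729   0.004892
  Δ        -0.002097 -6.9912e-04   0.001398   0.001398
  eq          0.4598     0.2239      2.731    0.00629
  solve Keq expr → x = 6.9912e-04; check Q = 0.01355
Then remove 0.05461 M of C.
Step 3:
                   J          C          B          M
  init        0.4598     0.1693      2.731    0.00629
  Δ         0.001187 3.9570e-04 -7.9139e-04 -7.9139e-04
  eq           0.461     0.1697       2.73   0.005499
  solve Keq expr → x = -3.9570e-04; check Q = 0.01355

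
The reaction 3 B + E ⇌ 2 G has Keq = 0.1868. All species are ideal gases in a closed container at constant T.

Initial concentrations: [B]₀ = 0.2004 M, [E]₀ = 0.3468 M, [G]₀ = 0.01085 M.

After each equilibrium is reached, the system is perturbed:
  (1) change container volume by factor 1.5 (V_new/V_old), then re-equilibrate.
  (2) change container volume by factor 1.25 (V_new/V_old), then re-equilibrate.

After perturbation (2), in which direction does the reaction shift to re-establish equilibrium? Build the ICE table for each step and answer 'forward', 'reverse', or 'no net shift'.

Direction: reverse

Q₀ = 0.04218 vs Keq = 0.1868 ⇒ Q<K, forward
Step 1:
                  B         E         G
  Initial    0.2004    0.3468   0.01085
  Change   -0.01419 -0.004731  0.009462
  Equil      0.1862    0.3421   0.02031
  solve Keq expr → x = 0.004731; check Q = 0.1868
Then change container volume by factor 1.5 (V_new/V_old).
Step 2:
                  B         E         G
  Initial    0.1241     0.228   0.01354
  Change   0.005757  0.001919 -0.003838
  Equil      0.1299      0.23  0.009703
  solve Keq expr → x = -0.001919; check Q = 0.1868
Then change container volume by factor 1.25 (V_new/V_old).
Step 3:
                  B         E         G
  Initial    0.1039     0.184  0.007762
  Change   0.002036 6.7866e-04 -0.001357
  Equil       0.106    0.1847  0.006405
  solve Keq expr → x = -6.7866e-04; check Q = 0.1868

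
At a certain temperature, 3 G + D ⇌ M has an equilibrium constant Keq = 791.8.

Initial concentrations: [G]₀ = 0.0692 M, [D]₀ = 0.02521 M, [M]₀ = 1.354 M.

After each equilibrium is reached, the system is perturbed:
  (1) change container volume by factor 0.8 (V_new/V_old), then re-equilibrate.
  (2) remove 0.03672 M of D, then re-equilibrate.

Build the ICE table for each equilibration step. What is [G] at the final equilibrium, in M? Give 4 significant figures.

Q₀ = 1.6208e+05 vs Keq = 791.8 ⇒ Q>K, reverse
Step 1:
                    G           D           M
  I            0.0692     0.02521       1.354
  C            0.1936     0.06453    -0.06453
  E            0.2628     0.08974       1.289
  solve Keq expr → x = -0.06453; check Q = 791.8
Then change container volume by factor 0.8 (V_new/V_old).
Step 2:
                    G           D           M
  I            0.3285      0.1122       1.612
  C           -0.0502    -0.01673     0.01673
  E            0.2783     0.09544       1.629
  solve Keq expr → x = 0.01673; check Q = 791.8
Then remove 0.03672 M of D.
Step 3:
                    G           D           M
  I            0.2783     0.05872       1.629
  C           0.03103     0.01034    -0.01034
  E            0.3093     0.06906       1.618
  solve Keq expr → x = -0.01034; check Q = 791.8

[G]_eq = 0.3093 M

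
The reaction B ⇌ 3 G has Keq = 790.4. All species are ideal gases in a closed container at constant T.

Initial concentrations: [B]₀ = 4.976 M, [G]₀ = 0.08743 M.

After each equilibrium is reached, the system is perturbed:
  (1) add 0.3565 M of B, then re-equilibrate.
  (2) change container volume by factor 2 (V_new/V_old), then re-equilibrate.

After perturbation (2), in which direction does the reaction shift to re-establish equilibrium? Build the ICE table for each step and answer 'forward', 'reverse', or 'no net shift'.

Q₀ = 1.3431e-04 vs Keq = 790.4 ⇒ Q<K, forward
Step 1:
                  B         G
  I           4.976   0.08743
  C          -3.489     10.47
  E           1.487     10.55
  solve Keq expr → x = 3.489; check Q = 790.4
Then add 0.3565 M of B.
Step 2:
                  B         G
  I           1.844     10.55
  C         -0.1534    0.4601
  E            1.69     11.01
  solve Keq expr → x = 0.1534; check Q = 790.4
Then change container volume by factor 2 (V_new/V_old).
Step 3:
                  B         G
  I          0.8452     5.507
  C         -0.4417     1.325
  E          0.4035     6.832
  solve Keq expr → x = 0.4417; check Q = 790.4

Direction: forward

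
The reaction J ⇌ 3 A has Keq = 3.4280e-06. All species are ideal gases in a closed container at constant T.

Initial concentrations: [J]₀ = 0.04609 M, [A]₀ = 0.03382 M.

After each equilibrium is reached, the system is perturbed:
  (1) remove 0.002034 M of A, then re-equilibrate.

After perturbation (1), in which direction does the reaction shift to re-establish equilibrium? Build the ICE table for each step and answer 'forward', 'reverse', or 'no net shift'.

Direction: forward

Q₀ = 8.3929e-04 vs Keq = 3.4280e-06 ⇒ Q>K, reverse
Step 1:
                  J         A
  init      0.04609   0.03382
  Δ        0.009357  -0.02807
  eq        0.05545   0.00575
  solve Keq expr → x = -0.009357; check Q = 3.4280e-06
Then remove 0.002034 M of A.
Step 2:
                  J         A
  init      0.05545  0.003716
  Δ       -6.7025e-04  0.002011
  eq        0.05478  0.005726
  solve Keq expr → x = 6.7025e-04; check Q = 3.4280e-06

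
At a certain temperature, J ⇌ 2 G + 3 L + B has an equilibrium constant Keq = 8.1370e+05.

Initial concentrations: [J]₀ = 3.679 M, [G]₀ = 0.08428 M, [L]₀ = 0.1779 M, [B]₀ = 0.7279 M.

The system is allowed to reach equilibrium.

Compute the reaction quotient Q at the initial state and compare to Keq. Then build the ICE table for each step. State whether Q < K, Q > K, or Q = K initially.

Q₀ = 7.9126e-06 vs Keq = 8.1370e+05 ⇒ Q<K, forward
Step 1:
                   J          G          L          B
  init         3.679    0.08428     0.1779     0.7279
  Δ           -3.407      6.814      10.22      3.407
  eq          0.2719      6.898       10.4      4.135
  solve Keq expr → x = 3.407; check Q = 8.1370e+05

Q₀ = 7.9126e-06; Q < K (proceeds forward)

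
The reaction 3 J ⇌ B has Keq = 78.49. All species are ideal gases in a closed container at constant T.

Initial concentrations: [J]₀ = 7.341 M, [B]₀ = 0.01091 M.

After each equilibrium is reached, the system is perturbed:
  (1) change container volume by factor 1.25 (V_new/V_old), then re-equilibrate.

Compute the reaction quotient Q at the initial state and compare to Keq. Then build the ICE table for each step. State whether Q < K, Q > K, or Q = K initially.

Q₀ = 2.7578e-05; Q < K (proceeds forward)

Q₀ = 2.7578e-05 vs Keq = 78.49 ⇒ Q<K, forward
Step 1:
                  J         B
  Initial     7.341   0.01091
  Change      -7.03     2.343
  Equil      0.3107     2.354
  solve Keq expr → x = 2.343; check Q = 78.49
Then change container volume by factor 1.25 (V_new/V_old).
Step 2:
                  J         B
  Initial    0.2486     1.883
  Change     0.0392  -0.01307
  Equil      0.2878      1.87
  solve Keq expr → x = -0.01307; check Q = 78.49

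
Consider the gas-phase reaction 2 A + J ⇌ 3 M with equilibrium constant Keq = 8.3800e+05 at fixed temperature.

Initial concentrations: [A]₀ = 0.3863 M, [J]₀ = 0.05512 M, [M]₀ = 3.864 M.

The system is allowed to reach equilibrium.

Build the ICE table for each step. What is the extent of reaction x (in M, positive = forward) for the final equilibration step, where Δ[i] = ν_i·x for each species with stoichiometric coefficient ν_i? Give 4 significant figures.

Q₀ = 7014 vs Keq = 8.3800e+05 ⇒ Q<K, forward
Step 1:
                    A           J           M
  init         0.3863     0.05512       3.864
  Δ           -0.1082    -0.05411      0.1623
  eq           0.2781    0.001007       4.026
  solve Keq expr → x = 0.05411; check Q = 8.3800e+05

x = 0.05411 M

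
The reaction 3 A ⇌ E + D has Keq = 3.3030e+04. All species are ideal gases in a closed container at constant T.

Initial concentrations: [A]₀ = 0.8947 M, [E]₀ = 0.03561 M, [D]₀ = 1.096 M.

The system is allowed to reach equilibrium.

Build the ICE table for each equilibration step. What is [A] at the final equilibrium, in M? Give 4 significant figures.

[A]_eq = 0.02391 M

Q₀ = 0.05449 vs Keq = 3.3030e+04 ⇒ Q<K, forward
Step 1:
                  A         E         D
  init       0.8947   0.03561     1.096
  Δ         -0.8708    0.2903    0.2903
  eq        0.02391    0.3259     1.386
  solve Keq expr → x = 0.2903; check Q = 3.3030e+04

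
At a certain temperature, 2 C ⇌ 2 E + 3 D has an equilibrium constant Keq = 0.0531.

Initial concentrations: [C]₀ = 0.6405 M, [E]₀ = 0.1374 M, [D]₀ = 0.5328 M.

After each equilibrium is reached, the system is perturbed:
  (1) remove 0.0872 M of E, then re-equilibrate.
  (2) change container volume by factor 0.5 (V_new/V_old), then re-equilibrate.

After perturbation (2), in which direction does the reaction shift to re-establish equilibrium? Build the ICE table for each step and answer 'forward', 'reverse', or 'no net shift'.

Direction: reverse

Q₀ = 0.00696 vs Keq = 0.0531 ⇒ Q<K, forward
Step 1:
                   C          E          D
  init        0.6405     0.1374     0.5328
  Δ          -0.0923     0.0923     0.1384
  eq          0.5482     0.2297     0.6712
  solve Keq expr → x = 0.04615; check Q = 0.0531
Then remove 0.0872 M of E.
Step 2:
                   C          E          D
  init        0.5482     0.1425     0.6712
  Δ         -0.04246    0.04246     0.0637
  eq          0.5057      0.185     0.7349
  solve Keq expr → x = 0.02123; check Q = 0.0531
Then change container volume by factor 0.5 (V_new/V_old).
Step 3:
                   C          E          D
  init         1.011     0.3699       1.47
  Δ           0.1678    -0.1678    -0.2517
  eq           1.179     0.2021      1.218
  solve Keq expr → x = -0.08391; check Q = 0.0531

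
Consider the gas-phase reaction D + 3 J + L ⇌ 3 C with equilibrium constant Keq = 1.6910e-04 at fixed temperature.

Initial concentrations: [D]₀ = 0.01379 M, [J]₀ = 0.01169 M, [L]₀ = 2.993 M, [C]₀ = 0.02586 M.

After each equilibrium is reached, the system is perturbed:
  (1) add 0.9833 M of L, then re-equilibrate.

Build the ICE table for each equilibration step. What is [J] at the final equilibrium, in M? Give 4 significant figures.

[J]_eq = 0.03665 M

Q₀ = 262.3 vs Keq = 1.6910e-04 ⇒ Q>K, reverse
Step 1:
                    D           J           L           C
  Initial     0.01379     0.01169       2.993     0.02586
  Change     0.008346     0.02504    0.008346    -0.02504
  Equil       0.02214     0.03673       3.001  8.2257e-04
  solve Keq expr → x = -0.008346; check Q = 1.6910e-04
Then add 0.9833 M of L.
Step 2:
                    D           J           L           C
  Initial     0.02214     0.03673       3.985  8.2257e-04
  Change  -2.6394e-05 -7.9181e-05 -2.6394e-05  7.9181e-05
  Equil       0.02211     0.03665       3.985  9.0176e-04
  solve Keq expr → x = 2.6394e-05; check Q = 1.6910e-04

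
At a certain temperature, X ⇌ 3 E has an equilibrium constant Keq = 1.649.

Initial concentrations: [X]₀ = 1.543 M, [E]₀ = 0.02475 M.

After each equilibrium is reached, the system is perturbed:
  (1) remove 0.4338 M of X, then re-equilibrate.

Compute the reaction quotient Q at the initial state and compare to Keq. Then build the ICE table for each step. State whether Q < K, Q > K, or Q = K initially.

Q₀ = 9.8256e-06; Q < K (proceeds forward)

Q₀ = 9.8256e-06 vs Keq = 1.649 ⇒ Q<K, forward
Step 1:
                   X          E
  Initial      1.543    0.02475
  Change     -0.4031      1.209
  Equil         1.14      1.234
  solve Keq expr → x = 0.4031; check Q = 1.649
Then remove 0.4338 M of X.
Step 2:
                   X          E
  Initial     0.7061      1.234
  Change     0.05226    -0.1568
  Equil       0.7583      1.077
  solve Keq expr → x = -0.05226; check Q = 1.649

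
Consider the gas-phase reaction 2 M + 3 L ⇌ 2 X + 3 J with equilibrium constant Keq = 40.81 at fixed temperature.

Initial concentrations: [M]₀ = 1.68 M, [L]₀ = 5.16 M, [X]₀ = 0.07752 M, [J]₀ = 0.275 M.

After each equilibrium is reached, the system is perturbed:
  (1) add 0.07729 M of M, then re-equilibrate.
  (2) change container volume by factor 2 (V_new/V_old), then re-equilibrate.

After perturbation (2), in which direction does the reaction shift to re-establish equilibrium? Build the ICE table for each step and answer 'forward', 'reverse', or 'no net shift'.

Direction: no net shift

Q₀ = 3.2230e-07 vs Keq = 40.81 ⇒ Q<K, forward
Step 1:
                   M          L          X          J
  Initial       1.68       5.16    0.07752      0.275
  Change      -1.487      -2.23      1.487       2.23
  Equil       0.1935       2.93      1.564      2.505
  solve Keq expr → x = 0.7433; check Q = 40.81
Then add 0.07729 M of M.
Step 2:
                   M          L          X          J
  Initial     0.2708       2.93      1.564      2.505
  Change    -0.05253    -0.0788    0.05253     0.0788
  Equil       0.2182      2.851      1.617      2.584
  solve Keq expr → x = 0.02627; check Q = 40.81
Then change container volume by factor 2 (V_new/V_old).
Step 3:
                   M          L          X          J
  Initial     0.1091      1.426     0.8083      1.292
  Change           0          0          0          0
  Equil       0.1091      1.426     0.8083      1.292
  solve Keq expr → x = 0; check Q = 40.81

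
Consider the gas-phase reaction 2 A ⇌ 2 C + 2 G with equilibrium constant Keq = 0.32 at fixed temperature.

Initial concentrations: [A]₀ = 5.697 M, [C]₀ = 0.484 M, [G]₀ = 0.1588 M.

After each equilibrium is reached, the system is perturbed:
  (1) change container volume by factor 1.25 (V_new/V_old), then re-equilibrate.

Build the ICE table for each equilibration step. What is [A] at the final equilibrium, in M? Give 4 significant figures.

Q₀ = 1.8201e-04 vs Keq = 0.32 ⇒ Q<K, forward
Step 1:
                    A           C           G
  Initial       5.697       0.484      0.1588
  Change        -1.27        1.27        1.27
  Equil         4.427       1.754       1.428
  solve Keq expr → x = 0.6348; check Q = 0.32
Then change container volume by factor 1.25 (V_new/V_old).
Step 2:
                    A           C           G
  Initial       3.542       1.403       1.143
  Change      -0.1239      0.1239      0.1239
  Equil         3.418       1.527       1.267
  solve Keq expr → x = 0.06194; check Q = 0.32

[A]_eq = 3.418 M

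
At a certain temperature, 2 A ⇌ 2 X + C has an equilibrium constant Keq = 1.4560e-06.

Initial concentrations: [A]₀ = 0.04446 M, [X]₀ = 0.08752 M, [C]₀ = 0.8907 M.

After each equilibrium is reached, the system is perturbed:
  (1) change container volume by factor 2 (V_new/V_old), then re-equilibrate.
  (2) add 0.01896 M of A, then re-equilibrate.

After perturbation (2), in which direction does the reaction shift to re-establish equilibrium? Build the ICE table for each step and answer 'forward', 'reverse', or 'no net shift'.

Q₀ = 3.451 vs Keq = 1.4560e-06 ⇒ Q>K, reverse
Step 1:
                    A           X           C
  init        0.04446     0.08752      0.8907
  Δ           0.08735    -0.08735    -0.04367
  eq           0.1318  1.7281e-04       0.847
  solve Keq expr → x = -0.04367; check Q = 1.4560e-06
Then change container volume by factor 2 (V_new/V_old).
Step 2:
                    A           X           C
  init         0.0659  8.6405e-05      0.4235
  Δ       -3.5722e-05  3.5722e-05  1.7861e-05
  eq          0.06587  1.2213e-04      0.4235
  solve Keq expr → x = 1.7861e-05; check Q = 1.4560e-06
Then add 0.01896 M of A.
Step 3:
                    A           X           C
  init        0.08483  1.2213e-04      0.4235
  Δ       -3.5086e-05  3.5086e-05  1.7543e-05
  eq          0.08479  1.5721e-04      0.4235
  solve Keq expr → x = 1.7543e-05; check Q = 1.4560e-06

Direction: forward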